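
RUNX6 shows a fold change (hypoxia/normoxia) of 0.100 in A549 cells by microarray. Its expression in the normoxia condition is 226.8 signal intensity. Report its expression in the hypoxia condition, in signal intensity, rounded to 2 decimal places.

22.68

hypoxia expression = 226.8 × 0.100 = 22.68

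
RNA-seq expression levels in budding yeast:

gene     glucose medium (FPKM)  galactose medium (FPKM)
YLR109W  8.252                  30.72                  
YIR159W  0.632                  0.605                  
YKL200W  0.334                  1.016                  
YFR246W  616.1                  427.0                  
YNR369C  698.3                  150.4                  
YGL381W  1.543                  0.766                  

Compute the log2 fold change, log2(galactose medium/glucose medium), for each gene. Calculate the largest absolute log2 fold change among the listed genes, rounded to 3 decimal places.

log2(30.72/8.252) = 1.896  (YLR109W)
log2(0.605/0.632) = -0.063  (YIR159W)
log2(1.016/0.334) = 1.605  (YKL200W)
log2(427.0/616.1) = -0.529  (YFR246W)
log2(150.4/698.3) = -2.215  (YNR369C)
log2(0.766/1.543) = -1.010  (YGL381W)
The largest magnitude belongs to YNR369C.

2.215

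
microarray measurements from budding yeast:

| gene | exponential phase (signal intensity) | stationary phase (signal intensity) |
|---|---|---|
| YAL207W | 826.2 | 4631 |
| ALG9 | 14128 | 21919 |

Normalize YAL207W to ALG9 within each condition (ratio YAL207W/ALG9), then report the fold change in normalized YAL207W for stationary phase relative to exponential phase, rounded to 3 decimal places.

3.613

YAL207W/ALG9 (exponential phase) = 826.2 / 14128 = 0.05848
YAL207W/ALG9 (stationary phase) = 4631 / 21919 = 0.21128
Fold change = 0.21128 / 0.05848 = 3.6128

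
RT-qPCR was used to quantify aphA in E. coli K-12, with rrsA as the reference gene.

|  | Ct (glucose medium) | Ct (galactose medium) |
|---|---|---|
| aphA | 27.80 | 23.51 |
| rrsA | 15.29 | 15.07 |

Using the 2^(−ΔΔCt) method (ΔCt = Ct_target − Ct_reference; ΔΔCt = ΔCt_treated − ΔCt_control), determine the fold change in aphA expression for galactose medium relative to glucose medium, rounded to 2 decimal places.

ΔCt(glucose medium) = 27.800 − 15.290 = 12.510
ΔCt(galactose medium) = 23.510 − 15.070 = 8.440
ΔΔCt = 8.440 − 12.510 = -4.070
Fold change = 2^(−(-4.070)) = 2^4.070 = 16.795

16.80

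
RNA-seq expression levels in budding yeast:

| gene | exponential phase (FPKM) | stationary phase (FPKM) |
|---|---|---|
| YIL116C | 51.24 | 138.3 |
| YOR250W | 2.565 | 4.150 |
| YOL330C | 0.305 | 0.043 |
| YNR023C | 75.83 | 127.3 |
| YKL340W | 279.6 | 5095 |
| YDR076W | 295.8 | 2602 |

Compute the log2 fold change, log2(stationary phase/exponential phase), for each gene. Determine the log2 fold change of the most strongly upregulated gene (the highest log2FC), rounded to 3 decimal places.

log2(138.3/51.24) = 1.432  (YIL116C)
log2(4.150/2.565) = 0.694  (YOR250W)
log2(0.043/0.305) = -2.826  (YOL330C)
log2(127.3/75.83) = 0.747  (YNR023C)
log2(5095/279.6) = 4.188  (YKL340W)
log2(2602/295.8) = 3.137  (YDR076W)
YKL340W is most strongly upregulated.

4.188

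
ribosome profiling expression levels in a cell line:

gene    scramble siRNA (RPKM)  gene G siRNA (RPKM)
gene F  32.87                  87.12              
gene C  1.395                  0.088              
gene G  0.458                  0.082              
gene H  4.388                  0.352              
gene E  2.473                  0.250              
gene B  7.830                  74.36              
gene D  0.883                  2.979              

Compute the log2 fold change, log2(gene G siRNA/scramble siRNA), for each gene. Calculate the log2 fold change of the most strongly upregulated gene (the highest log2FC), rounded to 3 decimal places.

log2(87.12/32.87) = 1.406  (gene F)
log2(0.088/1.395) = -3.987  (gene C)
log2(0.082/0.458) = -2.482  (gene G)
log2(0.352/4.388) = -3.640  (gene H)
log2(0.250/2.473) = -3.306  (gene E)
log2(74.36/7.830) = 3.247  (gene B)
log2(2.979/0.883) = 1.754  (gene D)
gene B is most strongly upregulated.

3.247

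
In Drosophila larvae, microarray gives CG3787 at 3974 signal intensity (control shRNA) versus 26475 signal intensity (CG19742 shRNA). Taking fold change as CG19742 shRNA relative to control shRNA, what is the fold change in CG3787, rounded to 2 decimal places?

Fold change = 26475 / 3974 = 6.662
CG3787 is upregulated.

6.66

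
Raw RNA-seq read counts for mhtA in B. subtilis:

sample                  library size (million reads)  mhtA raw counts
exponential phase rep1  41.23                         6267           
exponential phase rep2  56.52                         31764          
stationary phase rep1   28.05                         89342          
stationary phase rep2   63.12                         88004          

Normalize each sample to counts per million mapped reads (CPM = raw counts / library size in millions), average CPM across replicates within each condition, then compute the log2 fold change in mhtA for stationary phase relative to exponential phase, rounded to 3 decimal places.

CPM(exponential phase rep1) = 6267 / 41.23 = 152.0010
CPM(exponential phase rep2) = 31764 / 56.52 = 561.9958
CPM(stationary phase rep1) = 89342 / 28.05 = 3185.0980
CPM(stationary phase rep2) = 88004 / 63.12 = 1394.2332
mean CPM(exponential phase) = 356.9984; mean CPM(stationary phase) = 2289.6656
Fold change = 2289.6656 / 356.9984 = 6.41366
log2(6.41366) = 2.6811

2.681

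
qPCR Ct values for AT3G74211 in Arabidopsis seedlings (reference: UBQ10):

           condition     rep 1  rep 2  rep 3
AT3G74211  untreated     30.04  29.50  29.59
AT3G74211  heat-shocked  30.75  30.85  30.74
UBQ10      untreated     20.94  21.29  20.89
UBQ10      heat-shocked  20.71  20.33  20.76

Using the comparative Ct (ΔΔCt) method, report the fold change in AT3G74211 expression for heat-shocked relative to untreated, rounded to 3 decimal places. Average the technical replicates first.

0.351

Mean Ct: AT3G74211 untreated 29.710; AT3G74211 heat-shocked 30.780; UBQ10 untreated 21.040; UBQ10 heat-shocked 20.600
ΔCt(untreated) = 29.710 − 21.040 = 8.670
ΔCt(heat-shocked) = 30.780 − 20.600 = 10.180
ΔΔCt = 10.180 − 8.670 = 1.510
Fold change = 2^(−1.510) = 0.3511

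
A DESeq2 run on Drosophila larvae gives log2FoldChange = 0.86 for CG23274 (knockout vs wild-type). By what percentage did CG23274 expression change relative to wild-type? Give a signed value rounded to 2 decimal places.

81.50%

Fold change = 2^(0.86) = 1.8150
Percent change = (FC − 1) × 100% = (1.8150 − 1) × 100 = 81.50%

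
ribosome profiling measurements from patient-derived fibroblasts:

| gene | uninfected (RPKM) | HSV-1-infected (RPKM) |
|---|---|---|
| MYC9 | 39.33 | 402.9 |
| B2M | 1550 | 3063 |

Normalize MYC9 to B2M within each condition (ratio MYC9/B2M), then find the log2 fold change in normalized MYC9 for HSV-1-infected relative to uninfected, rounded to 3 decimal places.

2.374

MYC9/B2M (uninfected) = 39.33 / 1550 = 0.025374
MYC9/B2M (HSV-1-infected) = 402.9 / 3063 = 0.13154
Fold change = 0.13154 / 0.025374 = 5.1839
log2(5.1839) = 2.3740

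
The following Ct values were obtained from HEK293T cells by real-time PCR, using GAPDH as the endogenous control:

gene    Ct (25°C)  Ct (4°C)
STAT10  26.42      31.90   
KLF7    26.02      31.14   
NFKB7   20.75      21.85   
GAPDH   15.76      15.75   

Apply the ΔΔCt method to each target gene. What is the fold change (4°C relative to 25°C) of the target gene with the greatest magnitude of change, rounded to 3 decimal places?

STAT10: ΔΔCt = (31.90−15.75) − (26.42−15.76) = 16.15 − 10.66 = 5.49; fold change = 2^-5.49 = 0.022
KLF7: ΔΔCt = (31.14−15.75) − (26.02−15.76) = 15.39 − 10.26 = 5.13; fold change = 2^-5.13 = 0.029
NFKB7: ΔΔCt = (21.85−15.75) − (20.75−15.76) = 6.10 − 4.99 = 1.11; fold change = 2^-1.11 = 0.463
STAT10 has the largest |ΔΔCt| = 5.49.

0.022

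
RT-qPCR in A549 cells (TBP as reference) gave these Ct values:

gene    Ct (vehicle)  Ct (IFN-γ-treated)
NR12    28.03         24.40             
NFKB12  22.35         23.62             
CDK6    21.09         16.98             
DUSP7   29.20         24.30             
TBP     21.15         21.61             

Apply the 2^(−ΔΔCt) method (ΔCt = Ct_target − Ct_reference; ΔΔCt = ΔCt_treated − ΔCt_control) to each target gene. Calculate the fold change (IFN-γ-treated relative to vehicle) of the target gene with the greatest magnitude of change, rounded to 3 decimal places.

NR12: ΔΔCt = (24.40−21.61) − (28.03−21.15) = 2.79 − 6.88 = -4.09; fold change = 2^4.09 = 17.030
NFKB12: ΔΔCt = (23.62−21.61) − (22.35−21.15) = 2.01 − 1.20 = 0.81; fold change = 2^-0.81 = 0.570
CDK6: ΔΔCt = (16.98−21.61) − (21.09−21.15) = -4.63 − (-0.06) = -4.57; fold change = 2^4.57 = 23.752
DUSP7: ΔΔCt = (24.30−21.61) − (29.20−21.15) = 2.69 − 8.05 = -5.36; fold change = 2^5.36 = 41.070
DUSP7 has the largest |ΔΔCt| = 5.36.

41.070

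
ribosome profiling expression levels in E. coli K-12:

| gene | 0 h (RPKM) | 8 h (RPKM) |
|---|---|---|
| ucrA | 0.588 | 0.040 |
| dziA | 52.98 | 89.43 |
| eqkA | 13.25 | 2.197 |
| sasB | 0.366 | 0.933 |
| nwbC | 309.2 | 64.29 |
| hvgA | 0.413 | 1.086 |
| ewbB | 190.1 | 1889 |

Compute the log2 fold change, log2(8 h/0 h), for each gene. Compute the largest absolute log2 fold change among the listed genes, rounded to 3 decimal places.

3.878

log2(0.040/0.588) = -3.878  (ucrA)
log2(89.43/52.98) = 0.755  (dziA)
log2(2.197/13.25) = -2.592  (eqkA)
log2(0.933/0.366) = 1.350  (sasB)
log2(64.29/309.2) = -2.266  (nwbC)
log2(1.086/0.413) = 1.395  (hvgA)
log2(1889/190.1) = 3.313  (ewbB)
The largest magnitude belongs to ucrA.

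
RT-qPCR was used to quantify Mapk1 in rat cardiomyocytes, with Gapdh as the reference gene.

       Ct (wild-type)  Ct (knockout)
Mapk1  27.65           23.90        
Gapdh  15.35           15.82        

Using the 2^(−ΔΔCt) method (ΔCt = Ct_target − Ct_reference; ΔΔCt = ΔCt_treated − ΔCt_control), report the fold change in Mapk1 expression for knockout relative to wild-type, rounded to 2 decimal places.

18.64

ΔCt(wild-type) = 27.650 − 15.350 = 12.300
ΔCt(knockout) = 23.900 − 15.820 = 8.080
ΔΔCt = 8.080 − 12.300 = -4.220
Fold change = 2^(−(-4.220)) = 2^4.220 = 18.636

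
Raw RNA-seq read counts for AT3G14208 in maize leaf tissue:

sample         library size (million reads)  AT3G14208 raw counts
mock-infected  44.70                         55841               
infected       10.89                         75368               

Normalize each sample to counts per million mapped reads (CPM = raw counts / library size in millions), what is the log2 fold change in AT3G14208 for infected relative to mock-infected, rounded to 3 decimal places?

CPM(mock-infected) = 55841 / 44.70 = 1249.2394
CPM(infected) = 75368 / 10.89 = 6920.8448
Fold change = 6920.8448 / 1249.2394 = 5.54005
log2(5.54005) = 2.4699

2.470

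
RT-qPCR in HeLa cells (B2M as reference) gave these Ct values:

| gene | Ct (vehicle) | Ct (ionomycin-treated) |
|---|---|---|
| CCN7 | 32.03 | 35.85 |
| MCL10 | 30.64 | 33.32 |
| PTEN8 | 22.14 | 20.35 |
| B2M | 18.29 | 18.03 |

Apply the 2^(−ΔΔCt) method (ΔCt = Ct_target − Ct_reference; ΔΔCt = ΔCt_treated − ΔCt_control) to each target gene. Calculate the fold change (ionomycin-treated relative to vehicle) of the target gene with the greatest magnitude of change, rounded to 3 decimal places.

0.059

CCN7: ΔΔCt = (35.85−18.03) − (32.03−18.29) = 17.82 − 13.74 = 4.08; fold change = 2^-4.08 = 0.059
MCL10: ΔΔCt = (33.32−18.03) − (30.64−18.29) = 15.29 − 12.35 = 2.94; fold change = 2^-2.94 = 0.130
PTEN8: ΔΔCt = (20.35−18.03) − (22.14−18.29) = 2.32 − 3.85 = -1.53; fold change = 2^1.53 = 2.888
CCN7 has the largest |ΔΔCt| = 4.08.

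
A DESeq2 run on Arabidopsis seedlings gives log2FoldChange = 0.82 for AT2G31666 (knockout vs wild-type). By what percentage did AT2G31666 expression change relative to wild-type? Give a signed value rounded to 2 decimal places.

Fold change = 2^(0.82) = 1.7654
Percent change = (FC − 1) × 100% = (1.7654 − 1) × 100 = 76.54%

76.54%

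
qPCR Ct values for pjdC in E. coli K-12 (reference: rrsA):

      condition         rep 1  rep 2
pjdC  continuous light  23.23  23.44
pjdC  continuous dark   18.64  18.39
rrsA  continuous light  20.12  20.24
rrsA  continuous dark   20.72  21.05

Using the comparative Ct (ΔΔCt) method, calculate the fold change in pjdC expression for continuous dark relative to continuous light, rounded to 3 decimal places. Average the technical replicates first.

46.046

Mean Ct: pjdC continuous light 23.335; pjdC continuous dark 18.515; rrsA continuous light 20.180; rrsA continuous dark 20.885
ΔCt(continuous light) = 23.335 − 20.180 = 3.155
ΔCt(continuous dark) = 18.515 − 20.885 = -2.370
ΔΔCt = -2.370 − 3.155 = -5.525
Fold change = 2^(−(-5.525)) = 2^5.525 = 46.0459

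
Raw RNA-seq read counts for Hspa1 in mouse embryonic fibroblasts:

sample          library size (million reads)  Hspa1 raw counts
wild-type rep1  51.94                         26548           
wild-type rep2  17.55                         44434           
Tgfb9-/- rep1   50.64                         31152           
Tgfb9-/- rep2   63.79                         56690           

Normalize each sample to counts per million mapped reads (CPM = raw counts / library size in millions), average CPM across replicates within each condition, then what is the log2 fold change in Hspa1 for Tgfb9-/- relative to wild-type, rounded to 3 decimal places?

-1.017

CPM(wild-type rep1) = 26548 / 51.94 = 511.1282
CPM(wild-type rep2) = 44434 / 17.55 = 2531.8519
CPM(Tgfb9-/- rep1) = 31152 / 50.64 = 615.1659
CPM(Tgfb9-/- rep2) = 56690 / 63.79 = 888.6973
mean CPM(wild-type) = 1521.4900; mean CPM(Tgfb9-/-) = 751.9316
Fold change = 751.9316 / 1521.4900 = 0.49421
log2(0.49421) = -1.0168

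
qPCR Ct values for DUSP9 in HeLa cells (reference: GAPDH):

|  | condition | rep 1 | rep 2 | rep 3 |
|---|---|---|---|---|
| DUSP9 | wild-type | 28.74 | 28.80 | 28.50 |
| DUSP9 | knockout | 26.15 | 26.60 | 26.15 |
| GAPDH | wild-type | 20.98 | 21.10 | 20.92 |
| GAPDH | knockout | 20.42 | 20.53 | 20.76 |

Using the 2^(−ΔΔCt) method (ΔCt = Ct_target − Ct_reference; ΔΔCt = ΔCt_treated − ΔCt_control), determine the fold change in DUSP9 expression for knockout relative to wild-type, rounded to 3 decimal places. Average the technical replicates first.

3.864

Mean Ct: DUSP9 wild-type 28.680; DUSP9 knockout 26.300; GAPDH wild-type 21.000; GAPDH knockout 20.570
ΔCt(wild-type) = 28.680 − 21.000 = 7.680
ΔCt(knockout) = 26.300 − 20.570 = 5.730
ΔΔCt = 5.730 − 7.680 = -1.950
Fold change = 2^(−(-1.950)) = 2^1.950 = 3.8637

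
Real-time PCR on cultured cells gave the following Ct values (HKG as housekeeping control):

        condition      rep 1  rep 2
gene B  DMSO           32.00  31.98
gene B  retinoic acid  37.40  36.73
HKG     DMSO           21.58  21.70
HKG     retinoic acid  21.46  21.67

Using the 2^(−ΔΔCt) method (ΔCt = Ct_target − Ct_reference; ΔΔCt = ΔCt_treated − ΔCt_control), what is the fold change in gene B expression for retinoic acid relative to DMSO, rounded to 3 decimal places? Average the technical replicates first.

Mean Ct: gene B DMSO 31.990; gene B retinoic acid 37.065; HKG DMSO 21.640; HKG retinoic acid 21.565
ΔCt(DMSO) = 31.990 − 21.640 = 10.350
ΔCt(retinoic acid) = 37.065 − 21.565 = 15.500
ΔΔCt = 15.500 − 10.350 = 5.150
Fold change = 2^(−5.150) = 0.0282

0.028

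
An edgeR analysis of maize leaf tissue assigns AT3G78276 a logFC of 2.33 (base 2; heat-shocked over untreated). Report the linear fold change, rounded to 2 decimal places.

Fold change = 2^(2.33) = 5.028

5.03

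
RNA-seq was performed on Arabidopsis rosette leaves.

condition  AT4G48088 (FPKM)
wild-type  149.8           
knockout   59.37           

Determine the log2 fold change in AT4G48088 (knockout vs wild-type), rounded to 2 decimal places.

-1.34

Fold change = 59.37 / 149.8 = 0.3963
log2(0.3963) = -1.335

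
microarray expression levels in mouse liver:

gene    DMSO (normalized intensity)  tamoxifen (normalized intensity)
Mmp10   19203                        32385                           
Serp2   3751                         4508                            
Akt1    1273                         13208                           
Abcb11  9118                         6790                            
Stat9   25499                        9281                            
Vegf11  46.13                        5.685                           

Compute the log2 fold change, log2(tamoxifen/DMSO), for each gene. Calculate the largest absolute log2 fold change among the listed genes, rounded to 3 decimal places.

3.375

log2(32385/19203) = 0.754  (Mmp10)
log2(4508/3751) = 0.265  (Serp2)
log2(13208/1273) = 3.375  (Akt1)
log2(6790/9118) = -0.425  (Abcb11)
log2(9281/25499) = -1.458  (Stat9)
log2(5.685/46.13) = -3.020  (Vegf11)
The largest magnitude belongs to Akt1.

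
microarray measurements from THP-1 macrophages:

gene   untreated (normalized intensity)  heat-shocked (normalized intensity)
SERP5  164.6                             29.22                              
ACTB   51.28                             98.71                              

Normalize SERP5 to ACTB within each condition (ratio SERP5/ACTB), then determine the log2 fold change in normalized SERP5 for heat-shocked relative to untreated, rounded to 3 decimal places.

-3.439

SERP5/ACTB (untreated) = 164.6 / 51.28 = 3.2098
SERP5/ACTB (heat-shocked) = 29.22 / 98.71 = 0.29602
Fold change = 0.29602 / 3.2098 = 0.0922
log2(0.0922) = -3.4387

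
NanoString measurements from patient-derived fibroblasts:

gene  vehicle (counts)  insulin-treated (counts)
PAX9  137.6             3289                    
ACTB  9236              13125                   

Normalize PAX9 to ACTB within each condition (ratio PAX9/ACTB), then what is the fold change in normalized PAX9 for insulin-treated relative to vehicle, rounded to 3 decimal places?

PAX9/ACTB (vehicle) = 137.6 / 9236 = 0.014898
PAX9/ACTB (insulin-treated) = 3289 / 13125 = 0.25059
Fold change = 0.25059 / 0.014898 = 16.8202

16.820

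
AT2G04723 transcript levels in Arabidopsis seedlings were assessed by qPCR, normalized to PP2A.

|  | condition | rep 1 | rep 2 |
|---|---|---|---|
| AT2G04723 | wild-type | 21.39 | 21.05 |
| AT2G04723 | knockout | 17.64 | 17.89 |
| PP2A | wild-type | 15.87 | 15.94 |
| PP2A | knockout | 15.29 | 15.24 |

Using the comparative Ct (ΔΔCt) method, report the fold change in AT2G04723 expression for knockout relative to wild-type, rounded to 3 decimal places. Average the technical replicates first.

7.037

Mean Ct: AT2G04723 wild-type 21.220; AT2G04723 knockout 17.765; PP2A wild-type 15.905; PP2A knockout 15.265
ΔCt(wild-type) = 21.220 − 15.905 = 5.315
ΔCt(knockout) = 17.765 − 15.265 = 2.500
ΔΔCt = 2.500 − 5.315 = -2.815
Fold change = 2^(−(-2.815)) = 2^2.815 = 7.0372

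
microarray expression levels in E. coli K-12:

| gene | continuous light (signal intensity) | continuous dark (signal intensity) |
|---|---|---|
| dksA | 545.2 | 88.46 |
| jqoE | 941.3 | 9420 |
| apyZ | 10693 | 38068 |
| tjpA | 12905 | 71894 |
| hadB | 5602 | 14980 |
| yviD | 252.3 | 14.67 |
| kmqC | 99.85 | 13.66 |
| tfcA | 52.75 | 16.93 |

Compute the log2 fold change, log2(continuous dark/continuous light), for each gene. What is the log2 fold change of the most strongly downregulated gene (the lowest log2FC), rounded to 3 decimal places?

-4.104

log2(88.46/545.2) = -2.624  (dksA)
log2(9420/941.3) = 3.323  (jqoE)
log2(38068/10693) = 1.832  (apyZ)
log2(71894/12905) = 2.478  (tjpA)
log2(14980/5602) = 1.419  (hadB)
log2(14.67/252.3) = -4.104  (yviD)
log2(13.66/99.85) = -2.870  (kmqC)
log2(16.93/52.75) = -1.640  (tfcA)
yviD is most strongly downregulated.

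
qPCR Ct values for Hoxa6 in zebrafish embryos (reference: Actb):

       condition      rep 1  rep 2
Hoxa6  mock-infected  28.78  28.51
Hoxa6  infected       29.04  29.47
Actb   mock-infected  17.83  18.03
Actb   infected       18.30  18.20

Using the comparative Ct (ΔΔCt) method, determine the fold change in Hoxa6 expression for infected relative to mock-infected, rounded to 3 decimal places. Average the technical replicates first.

0.818

Mean Ct: Hoxa6 mock-infected 28.645; Hoxa6 infected 29.255; Actb mock-infected 17.930; Actb infected 18.250
ΔCt(mock-infected) = 28.645 − 17.930 = 10.715
ΔCt(infected) = 29.255 − 18.250 = 11.005
ΔΔCt = 11.005 − 10.715 = 0.290
Fold change = 2^(−0.290) = 0.8179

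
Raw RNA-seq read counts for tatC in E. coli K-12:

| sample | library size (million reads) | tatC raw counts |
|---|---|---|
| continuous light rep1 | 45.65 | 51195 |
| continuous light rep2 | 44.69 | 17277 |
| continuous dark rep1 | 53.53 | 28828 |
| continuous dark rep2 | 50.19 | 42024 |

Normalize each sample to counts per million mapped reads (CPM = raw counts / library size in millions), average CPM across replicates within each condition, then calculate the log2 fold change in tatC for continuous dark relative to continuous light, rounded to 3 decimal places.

CPM(continuous light rep1) = 51195 / 45.65 = 1121.4677
CPM(continuous light rep2) = 17277 / 44.69 = 386.5966
CPM(continuous dark rep1) = 28828 / 53.53 = 538.5391
CPM(continuous dark rep2) = 42024 / 50.19 = 837.2983
mean CPM(continuous light) = 754.0321; mean CPM(continuous dark) = 687.9187
Fold change = 687.9187 / 754.0321 = 0.91232
log2(0.91232) = -0.1324

-0.132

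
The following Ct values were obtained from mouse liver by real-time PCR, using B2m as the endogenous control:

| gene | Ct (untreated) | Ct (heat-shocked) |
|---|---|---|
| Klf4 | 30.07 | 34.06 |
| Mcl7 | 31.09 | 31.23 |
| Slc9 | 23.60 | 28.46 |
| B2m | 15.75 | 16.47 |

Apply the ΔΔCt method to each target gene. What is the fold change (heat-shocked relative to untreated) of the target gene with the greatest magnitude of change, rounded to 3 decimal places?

Klf4: ΔΔCt = (34.06−16.47) − (30.07−15.75) = 17.59 − 14.32 = 3.27; fold change = 2^-3.27 = 0.104
Mcl7: ΔΔCt = (31.23−16.47) − (31.09−15.75) = 14.76 − 15.34 = -0.58; fold change = 2^0.58 = 1.495
Slc9: ΔΔCt = (28.46−16.47) − (23.60−15.75) = 11.99 − 7.85 = 4.14; fold change = 2^-4.14 = 0.057
Slc9 has the largest |ΔΔCt| = 4.14.

0.057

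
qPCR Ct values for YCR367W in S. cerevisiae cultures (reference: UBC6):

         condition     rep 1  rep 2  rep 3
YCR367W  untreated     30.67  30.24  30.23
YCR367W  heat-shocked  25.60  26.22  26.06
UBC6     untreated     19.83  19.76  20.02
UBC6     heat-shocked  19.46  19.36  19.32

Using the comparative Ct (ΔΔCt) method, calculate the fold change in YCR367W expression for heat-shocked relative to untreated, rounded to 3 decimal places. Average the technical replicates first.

Mean Ct: YCR367W untreated 30.380; YCR367W heat-shocked 25.960; UBC6 untreated 19.870; UBC6 heat-shocked 19.380
ΔCt(untreated) = 30.380 − 19.870 = 10.510
ΔCt(heat-shocked) = 25.960 − 19.380 = 6.580
ΔΔCt = 6.580 − 10.510 = -3.930
Fold change = 2^(−(-3.930)) = 2^3.930 = 15.2422

15.242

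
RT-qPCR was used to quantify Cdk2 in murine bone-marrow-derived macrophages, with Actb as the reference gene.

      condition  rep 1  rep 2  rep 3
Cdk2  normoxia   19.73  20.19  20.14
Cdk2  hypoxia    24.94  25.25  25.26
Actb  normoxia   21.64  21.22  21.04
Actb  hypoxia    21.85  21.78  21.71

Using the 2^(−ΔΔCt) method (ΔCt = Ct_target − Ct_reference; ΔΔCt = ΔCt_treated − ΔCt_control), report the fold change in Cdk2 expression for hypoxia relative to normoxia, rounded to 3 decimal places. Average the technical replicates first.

0.040

Mean Ct: Cdk2 normoxia 20.020; Cdk2 hypoxia 25.150; Actb normoxia 21.300; Actb hypoxia 21.780
ΔCt(normoxia) = 20.020 − 21.300 = -1.280
ΔCt(hypoxia) = 25.150 − 21.780 = 3.370
ΔΔCt = 3.370 − (-1.280) = 4.650
Fold change = 2^(−4.650) = 0.0398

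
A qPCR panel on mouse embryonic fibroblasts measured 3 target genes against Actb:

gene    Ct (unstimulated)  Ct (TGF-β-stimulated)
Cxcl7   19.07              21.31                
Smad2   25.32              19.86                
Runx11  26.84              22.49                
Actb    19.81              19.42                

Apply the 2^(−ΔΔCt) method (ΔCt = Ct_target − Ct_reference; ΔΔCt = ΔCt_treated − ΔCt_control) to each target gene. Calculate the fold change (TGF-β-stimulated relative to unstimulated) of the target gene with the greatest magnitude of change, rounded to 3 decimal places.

33.591

Cxcl7: ΔΔCt = (21.31−19.42) − (19.07−19.81) = 1.89 − (-0.74) = 2.63; fold change = 2^-2.63 = 0.162
Smad2: ΔΔCt = (19.86−19.42) − (25.32−19.81) = 0.44 − 5.51 = -5.07; fold change = 2^5.07 = 33.591
Runx11: ΔΔCt = (22.49−19.42) − (26.84−19.81) = 3.07 − 7.03 = -3.96; fold change = 2^3.96 = 15.562
Smad2 has the largest |ΔΔCt| = 5.07.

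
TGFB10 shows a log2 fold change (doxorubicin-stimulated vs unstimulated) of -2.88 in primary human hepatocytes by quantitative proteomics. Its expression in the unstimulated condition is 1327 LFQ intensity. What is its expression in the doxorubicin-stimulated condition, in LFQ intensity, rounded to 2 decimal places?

180.26

Fold change = 2^(-2.88) = 0.1358
doxorubicin-stimulated expression = 1327 × 0.1358 = 180.26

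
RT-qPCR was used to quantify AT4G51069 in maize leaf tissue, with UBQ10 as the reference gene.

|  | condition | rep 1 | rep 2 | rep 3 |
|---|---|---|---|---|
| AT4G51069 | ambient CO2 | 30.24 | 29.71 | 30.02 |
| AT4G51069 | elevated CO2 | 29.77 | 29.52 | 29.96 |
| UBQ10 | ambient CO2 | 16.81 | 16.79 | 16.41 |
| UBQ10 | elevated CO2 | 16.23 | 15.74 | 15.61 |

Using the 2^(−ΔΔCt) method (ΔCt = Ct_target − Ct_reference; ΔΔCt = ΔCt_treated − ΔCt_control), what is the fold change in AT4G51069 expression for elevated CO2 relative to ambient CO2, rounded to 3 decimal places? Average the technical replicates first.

0.674

Mean Ct: AT4G51069 ambient CO2 29.990; AT4G51069 elevated CO2 29.750; UBQ10 ambient CO2 16.670; UBQ10 elevated CO2 15.860
ΔCt(ambient CO2) = 29.990 − 16.670 = 13.320
ΔCt(elevated CO2) = 29.750 − 15.860 = 13.890
ΔΔCt = 13.890 − 13.320 = 0.570
Fold change = 2^(−0.570) = 0.6736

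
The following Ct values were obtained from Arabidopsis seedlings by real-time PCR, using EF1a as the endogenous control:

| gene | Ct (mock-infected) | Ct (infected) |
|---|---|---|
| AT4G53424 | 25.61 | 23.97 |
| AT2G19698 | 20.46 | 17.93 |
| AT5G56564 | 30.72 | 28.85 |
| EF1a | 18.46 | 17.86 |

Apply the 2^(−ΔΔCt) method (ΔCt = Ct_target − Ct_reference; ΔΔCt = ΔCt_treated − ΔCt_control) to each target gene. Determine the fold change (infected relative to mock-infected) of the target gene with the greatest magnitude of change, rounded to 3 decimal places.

AT4G53424: ΔΔCt = (23.97−17.86) − (25.61−18.46) = 6.11 − 7.15 = -1.04; fold change = 2^1.04 = 2.056
AT2G19698: ΔΔCt = (17.93−17.86) − (20.46−18.46) = 0.07 − 2.00 = -1.93; fold change = 2^1.93 = 3.811
AT5G56564: ΔΔCt = (28.85−17.86) − (30.72−18.46) = 10.99 − 12.26 = -1.27; fold change = 2^1.27 = 2.412
AT2G19698 has the largest |ΔΔCt| = 1.93.

3.811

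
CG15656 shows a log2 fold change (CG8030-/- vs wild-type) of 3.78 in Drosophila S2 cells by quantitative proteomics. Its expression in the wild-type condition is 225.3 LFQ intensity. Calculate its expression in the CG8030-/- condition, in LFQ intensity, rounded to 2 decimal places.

3094.96

Fold change = 2^(3.78) = 13.7370
CG8030-/- expression = 225.3 × 13.7370 = 3094.96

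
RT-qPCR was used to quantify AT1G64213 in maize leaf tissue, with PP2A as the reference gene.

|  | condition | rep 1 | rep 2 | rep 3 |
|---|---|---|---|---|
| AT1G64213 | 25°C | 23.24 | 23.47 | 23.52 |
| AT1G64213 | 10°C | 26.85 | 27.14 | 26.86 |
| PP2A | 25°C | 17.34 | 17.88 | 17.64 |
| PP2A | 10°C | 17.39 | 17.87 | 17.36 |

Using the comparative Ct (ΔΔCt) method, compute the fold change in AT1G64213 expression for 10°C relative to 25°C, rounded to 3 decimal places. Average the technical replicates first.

0.081

Mean Ct: AT1G64213 25°C 23.410; AT1G64213 10°C 26.950; PP2A 25°C 17.620; PP2A 10°C 17.540
ΔCt(25°C) = 23.410 − 17.620 = 5.790
ΔCt(10°C) = 26.950 − 17.540 = 9.410
ΔΔCt = 9.410 − 5.790 = 3.620
Fold change = 2^(−3.620) = 0.0813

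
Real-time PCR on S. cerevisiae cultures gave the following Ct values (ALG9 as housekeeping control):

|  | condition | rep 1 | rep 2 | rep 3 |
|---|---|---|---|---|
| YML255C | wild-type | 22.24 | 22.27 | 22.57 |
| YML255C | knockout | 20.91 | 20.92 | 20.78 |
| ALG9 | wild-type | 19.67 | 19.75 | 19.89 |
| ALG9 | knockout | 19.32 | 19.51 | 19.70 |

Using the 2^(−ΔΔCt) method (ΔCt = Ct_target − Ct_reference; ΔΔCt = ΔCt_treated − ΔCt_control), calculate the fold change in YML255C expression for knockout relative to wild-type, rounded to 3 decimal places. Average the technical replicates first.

Mean Ct: YML255C wild-type 22.360; YML255C knockout 20.870; ALG9 wild-type 19.770; ALG9 knockout 19.510
ΔCt(wild-type) = 22.360 − 19.770 = 2.590
ΔCt(knockout) = 20.870 − 19.510 = 1.360
ΔΔCt = 1.360 − 2.590 = -1.230
Fold change = 2^(−(-1.230)) = 2^1.230 = 2.3457

2.346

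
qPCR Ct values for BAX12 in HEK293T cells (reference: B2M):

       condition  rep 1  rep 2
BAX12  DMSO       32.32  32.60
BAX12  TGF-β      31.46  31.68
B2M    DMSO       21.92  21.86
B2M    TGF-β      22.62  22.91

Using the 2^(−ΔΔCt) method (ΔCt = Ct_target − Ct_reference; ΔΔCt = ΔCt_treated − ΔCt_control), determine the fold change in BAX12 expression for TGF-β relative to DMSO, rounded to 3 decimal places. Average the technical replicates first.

Mean Ct: BAX12 DMSO 32.460; BAX12 TGF-β 31.570; B2M DMSO 21.890; B2M TGF-β 22.765
ΔCt(DMSO) = 32.460 − 21.890 = 10.570
ΔCt(TGF-β) = 31.570 − 22.765 = 8.805
ΔΔCt = 8.805 − 10.570 = -1.765
Fold change = 2^(−(-1.765)) = 2^1.765 = 3.3987

3.399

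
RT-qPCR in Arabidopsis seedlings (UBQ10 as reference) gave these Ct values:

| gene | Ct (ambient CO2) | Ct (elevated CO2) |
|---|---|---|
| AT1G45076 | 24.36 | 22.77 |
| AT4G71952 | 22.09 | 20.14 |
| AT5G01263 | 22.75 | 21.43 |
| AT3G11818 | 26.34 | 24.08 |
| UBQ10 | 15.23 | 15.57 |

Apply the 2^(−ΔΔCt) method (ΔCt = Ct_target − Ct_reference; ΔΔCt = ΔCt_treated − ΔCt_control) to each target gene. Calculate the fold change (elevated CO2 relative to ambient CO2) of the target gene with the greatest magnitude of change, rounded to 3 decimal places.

6.063

AT1G45076: ΔΔCt = (22.77−15.57) − (24.36−15.23) = 7.20 − 9.13 = -1.93; fold change = 2^1.93 = 3.811
AT4G71952: ΔΔCt = (20.14−15.57) − (22.09−15.23) = 4.57 − 6.86 = -2.29; fold change = 2^2.29 = 4.891
AT5G01263: ΔΔCt = (21.43−15.57) − (22.75−15.23) = 5.86 − 7.52 = -1.66; fold change = 2^1.66 = 3.160
AT3G11818: ΔΔCt = (24.08−15.57) − (26.34−15.23) = 8.51 − 11.11 = -2.60; fold change = 2^2.60 = 6.063
AT3G11818 has the largest |ΔΔCt| = 2.60.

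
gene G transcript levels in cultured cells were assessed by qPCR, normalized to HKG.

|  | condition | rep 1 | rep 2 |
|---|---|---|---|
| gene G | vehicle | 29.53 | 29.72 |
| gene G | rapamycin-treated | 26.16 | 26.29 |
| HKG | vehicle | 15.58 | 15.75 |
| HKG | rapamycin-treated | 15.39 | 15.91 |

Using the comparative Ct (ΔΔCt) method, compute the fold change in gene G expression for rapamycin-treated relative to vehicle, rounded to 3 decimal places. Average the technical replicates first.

Mean Ct: gene G vehicle 29.625; gene G rapamycin-treated 26.225; HKG vehicle 15.665; HKG rapamycin-treated 15.650
ΔCt(vehicle) = 29.625 − 15.665 = 13.960
ΔCt(rapamycin-treated) = 26.225 − 15.650 = 10.575
ΔΔCt = 10.575 − 13.960 = -3.385
Fold change = 2^(−(-3.385)) = 2^3.385 = 10.4469

10.447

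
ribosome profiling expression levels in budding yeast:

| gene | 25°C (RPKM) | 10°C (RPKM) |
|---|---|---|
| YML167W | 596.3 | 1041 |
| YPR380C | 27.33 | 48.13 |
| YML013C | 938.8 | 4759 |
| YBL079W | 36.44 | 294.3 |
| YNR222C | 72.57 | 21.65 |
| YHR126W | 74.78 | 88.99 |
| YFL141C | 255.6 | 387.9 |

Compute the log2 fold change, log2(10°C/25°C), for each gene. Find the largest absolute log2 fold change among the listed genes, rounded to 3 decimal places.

3.014

log2(1041/596.3) = 0.804  (YML167W)
log2(48.13/27.33) = 0.816  (YPR380C)
log2(4759/938.8) = 2.342  (YML013C)
log2(294.3/36.44) = 3.014  (YBL079W)
log2(21.65/72.57) = -1.745  (YNR222C)
log2(88.99/74.78) = 0.251  (YHR126W)
log2(387.9/255.6) = 0.602  (YFL141C)
The largest magnitude belongs to YBL079W.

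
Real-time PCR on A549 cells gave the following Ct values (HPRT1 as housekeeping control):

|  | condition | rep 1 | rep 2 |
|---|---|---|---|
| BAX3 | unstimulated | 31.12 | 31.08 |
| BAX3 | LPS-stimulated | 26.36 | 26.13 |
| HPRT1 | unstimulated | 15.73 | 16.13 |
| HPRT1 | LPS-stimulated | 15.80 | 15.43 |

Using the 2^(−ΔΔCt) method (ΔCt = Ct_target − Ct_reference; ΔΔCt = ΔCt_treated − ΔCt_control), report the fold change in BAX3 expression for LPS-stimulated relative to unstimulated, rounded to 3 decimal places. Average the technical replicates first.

23.264

Mean Ct: BAX3 unstimulated 31.100; BAX3 LPS-stimulated 26.245; HPRT1 unstimulated 15.930; HPRT1 LPS-stimulated 15.615
ΔCt(unstimulated) = 31.100 − 15.930 = 15.170
ΔCt(LPS-stimulated) = 26.245 − 15.615 = 10.630
ΔΔCt = 10.630 − 15.170 = -4.540
Fold change = 2^(−(-4.540)) = 2^4.540 = 23.2636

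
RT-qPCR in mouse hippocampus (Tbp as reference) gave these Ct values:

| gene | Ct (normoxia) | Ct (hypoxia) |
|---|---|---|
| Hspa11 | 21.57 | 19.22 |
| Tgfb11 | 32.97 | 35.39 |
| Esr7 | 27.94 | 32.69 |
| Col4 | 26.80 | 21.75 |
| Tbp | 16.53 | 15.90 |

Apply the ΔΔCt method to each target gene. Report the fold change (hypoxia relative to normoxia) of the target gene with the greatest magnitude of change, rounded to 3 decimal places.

0.024

Hspa11: ΔΔCt = (19.22−15.90) − (21.57−16.53) = 3.32 − 5.04 = -1.72; fold change = 2^1.72 = 3.294
Tgfb11: ΔΔCt = (35.39−15.90) − (32.97−16.53) = 19.49 − 16.44 = 3.05; fold change = 2^-3.05 = 0.121
Esr7: ΔΔCt = (32.69−15.90) − (27.94−16.53) = 16.79 − 11.41 = 5.38; fold change = 2^-5.38 = 0.024
Col4: ΔΔCt = (21.75−15.90) − (26.80−16.53) = 5.85 − 10.27 = -4.42; fold change = 2^4.42 = 21.407
Esr7 has the largest |ΔΔCt| = 5.38.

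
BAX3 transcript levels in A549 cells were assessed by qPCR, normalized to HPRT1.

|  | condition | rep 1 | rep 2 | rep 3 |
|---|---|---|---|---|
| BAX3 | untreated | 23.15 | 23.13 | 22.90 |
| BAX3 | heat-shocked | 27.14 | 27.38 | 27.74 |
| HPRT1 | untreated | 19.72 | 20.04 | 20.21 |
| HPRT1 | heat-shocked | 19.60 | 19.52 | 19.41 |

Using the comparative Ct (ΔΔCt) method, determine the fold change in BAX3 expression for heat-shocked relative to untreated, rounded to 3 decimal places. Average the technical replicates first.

Mean Ct: BAX3 untreated 23.060; BAX3 heat-shocked 27.420; HPRT1 untreated 19.990; HPRT1 heat-shocked 19.510
ΔCt(untreated) = 23.060 − 19.990 = 3.070
ΔCt(heat-shocked) = 27.420 − 19.510 = 7.910
ΔΔCt = 7.910 − 3.070 = 4.840
Fold change = 2^(−4.840) = 0.0349

0.035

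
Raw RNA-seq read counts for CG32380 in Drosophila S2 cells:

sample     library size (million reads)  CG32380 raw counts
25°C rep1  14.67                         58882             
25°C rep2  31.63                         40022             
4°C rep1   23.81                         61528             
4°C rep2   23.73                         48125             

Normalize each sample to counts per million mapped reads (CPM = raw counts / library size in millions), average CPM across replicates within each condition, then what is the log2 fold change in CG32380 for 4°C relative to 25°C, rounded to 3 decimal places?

CPM(25°C rep1) = 58882 / 14.67 = 4013.7696
CPM(25°C rep2) = 40022 / 31.63 = 1265.3177
CPM(4°C rep1) = 61528 / 23.81 = 2584.1243
CPM(4°C rep2) = 48125 / 23.73 = 2028.0236
mean CPM(25°C) = 2639.5437; mean CPM(4°C) = 2306.0740
Fold change = 2306.0740 / 2639.5437 = 0.87366
log2(0.87366) = -0.1948

-0.195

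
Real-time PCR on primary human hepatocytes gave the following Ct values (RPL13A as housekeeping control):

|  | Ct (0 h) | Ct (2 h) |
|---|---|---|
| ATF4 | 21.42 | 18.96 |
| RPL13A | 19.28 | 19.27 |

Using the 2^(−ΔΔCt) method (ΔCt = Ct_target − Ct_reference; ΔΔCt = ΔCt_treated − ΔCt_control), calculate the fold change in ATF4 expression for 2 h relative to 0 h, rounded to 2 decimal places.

ΔCt(0 h) = 21.420 − 19.280 = 2.140
ΔCt(2 h) = 18.960 − 19.270 = -0.310
ΔΔCt = -0.310 − 2.140 = -2.450
Fold change = 2^(−(-2.450)) = 2^2.450 = 5.464

5.46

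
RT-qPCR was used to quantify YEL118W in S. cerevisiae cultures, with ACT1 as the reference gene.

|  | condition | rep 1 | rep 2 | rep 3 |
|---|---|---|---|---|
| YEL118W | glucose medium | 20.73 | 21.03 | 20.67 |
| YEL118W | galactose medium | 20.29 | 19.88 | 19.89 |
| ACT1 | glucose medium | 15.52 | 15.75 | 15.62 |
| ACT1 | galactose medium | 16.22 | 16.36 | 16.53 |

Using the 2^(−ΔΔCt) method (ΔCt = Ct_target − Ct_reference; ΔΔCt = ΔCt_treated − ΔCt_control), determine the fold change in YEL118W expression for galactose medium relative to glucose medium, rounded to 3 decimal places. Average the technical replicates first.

2.888

Mean Ct: YEL118W glucose medium 20.810; YEL118W galactose medium 20.020; ACT1 glucose medium 15.630; ACT1 galactose medium 16.370
ΔCt(glucose medium) = 20.810 − 15.630 = 5.180
ΔCt(galactose medium) = 20.020 − 16.370 = 3.650
ΔΔCt = 3.650 − 5.180 = -1.530
Fold change = 2^(−(-1.530)) = 2^1.530 = 2.8879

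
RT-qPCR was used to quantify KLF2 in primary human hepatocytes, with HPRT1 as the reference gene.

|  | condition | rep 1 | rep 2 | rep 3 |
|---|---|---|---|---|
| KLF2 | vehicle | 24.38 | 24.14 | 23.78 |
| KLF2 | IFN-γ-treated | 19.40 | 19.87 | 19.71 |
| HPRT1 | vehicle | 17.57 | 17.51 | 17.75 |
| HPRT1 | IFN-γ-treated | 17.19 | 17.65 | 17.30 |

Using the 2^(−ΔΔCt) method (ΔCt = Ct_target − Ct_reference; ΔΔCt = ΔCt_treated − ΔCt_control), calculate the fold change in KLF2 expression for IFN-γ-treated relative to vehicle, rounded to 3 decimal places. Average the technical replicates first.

18.507

Mean Ct: KLF2 vehicle 24.100; KLF2 IFN-γ-treated 19.660; HPRT1 vehicle 17.610; HPRT1 IFN-γ-treated 17.380
ΔCt(vehicle) = 24.100 − 17.610 = 6.490
ΔCt(IFN-γ-treated) = 19.660 − 17.380 = 2.280
ΔΔCt = 2.280 − 6.490 = -4.210
Fold change = 2^(−(-4.210)) = 2^4.210 = 18.5070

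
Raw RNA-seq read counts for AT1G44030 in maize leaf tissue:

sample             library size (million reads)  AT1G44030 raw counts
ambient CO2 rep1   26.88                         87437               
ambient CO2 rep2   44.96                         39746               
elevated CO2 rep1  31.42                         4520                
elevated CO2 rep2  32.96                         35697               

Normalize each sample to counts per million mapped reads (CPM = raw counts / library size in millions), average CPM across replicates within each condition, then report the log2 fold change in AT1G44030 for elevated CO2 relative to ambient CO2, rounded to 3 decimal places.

CPM(ambient CO2 rep1) = 87437 / 26.88 = 3252.8646
CPM(ambient CO2 rep2) = 39746 / 44.96 = 884.0302
CPM(elevated CO2 rep1) = 4520 / 31.42 = 143.8574
CPM(elevated CO2 rep2) = 35697 / 32.96 = 1083.0400
mean CPM(ambient CO2) = 2068.4474; mean CPM(elevated CO2) = 613.4487
Fold change = 613.4487 / 2068.4474 = 0.29657
log2(0.29657) = -1.7535

-1.754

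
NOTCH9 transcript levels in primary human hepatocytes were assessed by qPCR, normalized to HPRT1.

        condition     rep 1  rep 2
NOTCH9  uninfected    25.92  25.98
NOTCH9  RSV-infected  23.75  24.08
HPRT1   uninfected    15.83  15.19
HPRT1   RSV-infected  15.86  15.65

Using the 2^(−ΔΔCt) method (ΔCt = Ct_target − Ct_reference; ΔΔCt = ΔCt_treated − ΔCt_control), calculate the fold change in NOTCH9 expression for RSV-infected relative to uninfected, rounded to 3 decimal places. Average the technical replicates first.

Mean Ct: NOTCH9 uninfected 25.950; NOTCH9 RSV-infected 23.915; HPRT1 uninfected 15.510; HPRT1 RSV-infected 15.755
ΔCt(uninfected) = 25.950 − 15.510 = 10.440
ΔCt(RSV-infected) = 23.915 − 15.755 = 8.160
ΔΔCt = 8.160 − 10.440 = -2.280
Fold change = 2^(−(-2.280)) = 2^2.280 = 4.8568

4.857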